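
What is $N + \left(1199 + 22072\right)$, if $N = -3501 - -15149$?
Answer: $34919$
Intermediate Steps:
$N = 11648$ ($N = -3501 + 15149 = 11648$)
$N + \left(1199 + 22072\right) = 11648 + \left(1199 + 22072\right) = 11648 + 23271 = 34919$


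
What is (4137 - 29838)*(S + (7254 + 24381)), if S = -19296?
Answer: -317124639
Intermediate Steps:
(4137 - 29838)*(S + (7254 + 24381)) = (4137 - 29838)*(-19296 + (7254 + 24381)) = -25701*(-19296 + 31635) = -25701*12339 = -317124639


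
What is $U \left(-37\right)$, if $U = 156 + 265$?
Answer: $-15577$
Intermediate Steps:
$U = 421$
$U \left(-37\right) = 421 \left(-37\right) = -15577$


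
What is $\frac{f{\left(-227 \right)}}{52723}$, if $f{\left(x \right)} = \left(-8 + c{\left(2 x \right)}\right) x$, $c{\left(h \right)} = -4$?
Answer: $\frac{2724}{52723} \approx 0.051666$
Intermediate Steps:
$f{\left(x \right)} = - 12 x$ ($f{\left(x \right)} = \left(-8 - 4\right) x = - 12 x$)
$\frac{f{\left(-227 \right)}}{52723} = \frac{\left(-12\right) \left(-227\right)}{52723} = 2724 \cdot \frac{1}{52723} = \frac{2724}{52723}$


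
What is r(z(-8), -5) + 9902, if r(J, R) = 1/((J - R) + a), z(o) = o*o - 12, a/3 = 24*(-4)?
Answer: 2287361/231 ≈ 9902.0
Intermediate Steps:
a = -288 (a = 3*(24*(-4)) = 3*(-96) = -288)
z(o) = -12 + o² (z(o) = o² - 12 = -12 + o²)
r(J, R) = 1/(-288 + J - R) (r(J, R) = 1/((J - R) - 288) = 1/(-288 + J - R))
r(z(-8), -5) + 9902 = 1/(-288 + (-12 + (-8)²) - 1*(-5)) + 9902 = 1/(-288 + (-12 + 64) + 5) + 9902 = 1/(-288 + 52 + 5) + 9902 = 1/(-231) + 9902 = -1/231 + 9902 = 2287361/231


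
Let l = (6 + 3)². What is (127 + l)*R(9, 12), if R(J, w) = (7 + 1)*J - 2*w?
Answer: 9984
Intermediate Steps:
R(J, w) = -2*w + 8*J (R(J, w) = 8*J - 2*w = -2*w + 8*J)
l = 81 (l = 9² = 81)
(127 + l)*R(9, 12) = (127 + 81)*(-2*12 + 8*9) = 208*(-24 + 72) = 208*48 = 9984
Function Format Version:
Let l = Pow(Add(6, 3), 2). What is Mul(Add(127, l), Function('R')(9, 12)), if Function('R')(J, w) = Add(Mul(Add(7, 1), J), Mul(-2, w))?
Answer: 9984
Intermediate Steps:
Function('R')(J, w) = Add(Mul(-2, w), Mul(8, J)) (Function('R')(J, w) = Add(Mul(8, J), Mul(-2, w)) = Add(Mul(-2, w), Mul(8, J)))
l = 81 (l = Pow(9, 2) = 81)
Mul(Add(127, l), Function('R')(9, 12)) = Mul(Add(127, 81), Add(Mul(-2, 12), Mul(8, 9))) = Mul(208, Add(-24, 72)) = Mul(208, 48) = 9984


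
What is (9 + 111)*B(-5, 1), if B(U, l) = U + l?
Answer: -480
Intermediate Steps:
(9 + 111)*B(-5, 1) = (9 + 111)*(-5 + 1) = 120*(-4) = -480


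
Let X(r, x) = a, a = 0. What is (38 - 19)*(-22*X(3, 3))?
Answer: 0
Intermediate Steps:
X(r, x) = 0
(38 - 19)*(-22*X(3, 3)) = (38 - 19)*(-22*0) = 19*0 = 0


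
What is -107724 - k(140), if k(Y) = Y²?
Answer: -127324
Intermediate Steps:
-107724 - k(140) = -107724 - 1*140² = -107724 - 1*19600 = -107724 - 19600 = -127324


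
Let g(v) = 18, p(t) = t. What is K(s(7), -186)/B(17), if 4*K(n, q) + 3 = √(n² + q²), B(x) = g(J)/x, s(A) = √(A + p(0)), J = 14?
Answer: -17/24 + 17*√34603/72 ≈ 43.213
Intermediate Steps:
s(A) = √A (s(A) = √(A + 0) = √A)
B(x) = 18/x
K(n, q) = -¾ + √(n² + q²)/4
K(s(7), -186)/B(17) = (-¾ + √((√7)² + (-186)²)/4)/((18/17)) = (-¾ + √(7 + 34596)/4)/((18*(1/17))) = (-¾ + √34603/4)/(18/17) = (-¾ + √34603/4)*(17/18) = -17/24 + 17*√34603/72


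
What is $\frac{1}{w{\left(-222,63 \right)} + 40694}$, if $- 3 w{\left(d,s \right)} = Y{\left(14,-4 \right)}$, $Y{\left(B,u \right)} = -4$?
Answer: $\frac{3}{122086} \approx 2.4573 \cdot 10^{-5}$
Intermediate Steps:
$w{\left(d,s \right)} = \frac{4}{3}$ ($w{\left(d,s \right)} = \left(- \frac{1}{3}\right) \left(-4\right) = \frac{4}{3}$)
$\frac{1}{w{\left(-222,63 \right)} + 40694} = \frac{1}{\frac{4}{3} + 40694} = \frac{1}{\frac{122086}{3}} = \frac{3}{122086}$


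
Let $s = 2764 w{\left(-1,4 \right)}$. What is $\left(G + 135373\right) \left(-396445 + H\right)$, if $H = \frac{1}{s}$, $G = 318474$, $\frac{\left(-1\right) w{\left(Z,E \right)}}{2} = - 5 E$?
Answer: $- \frac{19892549339588553}{110560} \approx -1.7993 \cdot 10^{11}$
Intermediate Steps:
$w{\left(Z,E \right)} = 10 E$ ($w{\left(Z,E \right)} = - 2 \left(- 5 E\right) = 10 E$)
$s = 110560$ ($s = 2764 \cdot 10 \cdot 4 = 2764 \cdot 40 = 110560$)
$H = \frac{1}{110560} \approx 9.0449 \cdot 10^{-6}$
$\left(G + 135373\right) \left(-396445 + H\right) = \left(318474 + 135373\right) \left(-396445 + \frac{1}{110560}\right) = 453847 \left(- \frac{43830959199}{110560}\right) = - \frac{19892549339588553}{110560}$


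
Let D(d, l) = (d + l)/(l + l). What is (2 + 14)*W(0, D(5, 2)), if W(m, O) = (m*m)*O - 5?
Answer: -80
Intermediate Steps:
D(d, l) = (d + l)/(2*l) (D(d, l) = (d + l)/((2*l)) = (d + l)*(1/(2*l)) = (d + l)/(2*l))
W(m, O) = -5 + O*m² (W(m, O) = m²*O - 5 = O*m² - 5 = -5 + O*m²)
(2 + 14)*W(0, D(5, 2)) = (2 + 14)*(-5 + ((½)*(5 + 2)/2)*0²) = 16*(-5 + ((½)*(½)*7)*0) = 16*(-5 + (7/4)*0) = 16*(-5 + 0) = 16*(-5) = -80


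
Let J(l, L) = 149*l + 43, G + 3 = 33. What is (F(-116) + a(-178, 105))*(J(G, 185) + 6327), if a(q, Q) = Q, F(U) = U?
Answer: -119240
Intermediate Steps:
G = 30 (G = -3 + 33 = 30)
J(l, L) = 43 + 149*l
(F(-116) + a(-178, 105))*(J(G, 185) + 6327) = (-116 + 105)*((43 + 149*30) + 6327) = -11*((43 + 4470) + 6327) = -11*(4513 + 6327) = -11*10840 = -119240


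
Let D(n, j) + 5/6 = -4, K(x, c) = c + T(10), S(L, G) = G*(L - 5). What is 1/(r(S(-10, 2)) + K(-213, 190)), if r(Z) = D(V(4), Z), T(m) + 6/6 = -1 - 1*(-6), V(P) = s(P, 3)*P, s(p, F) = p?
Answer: 6/1135 ≈ 0.0052863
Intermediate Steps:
V(P) = P**2 (V(P) = P*P = P**2)
T(m) = 4 (T(m) = -1 + (-1 - 1*(-6)) = -1 + (-1 + 6) = -1 + 5 = 4)
S(L, G) = G*(-5 + L)
K(x, c) = 4 + c (K(x, c) = c + 4 = 4 + c)
D(n, j) = -29/6 (D(n, j) = -5/6 - 4 = -29/6)
r(Z) = -29/6
1/(r(S(-10, 2)) + K(-213, 190)) = 1/(-29/6 + (4 + 190)) = 1/(-29/6 + 194) = 1/(1135/6) = 6/1135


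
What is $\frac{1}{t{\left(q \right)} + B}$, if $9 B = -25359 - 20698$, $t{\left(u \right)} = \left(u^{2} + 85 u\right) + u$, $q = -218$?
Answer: $\frac{9}{212927} \approx 4.2268 \cdot 10^{-5}$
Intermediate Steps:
$t{\left(u \right)} = u^{2} + 86 u$
$B = - \frac{46057}{9}$ ($B = \frac{-25359 - 20698}{9} = \frac{1}{9} \left(-46057\right) = - \frac{46057}{9} \approx -5117.4$)
$\frac{1}{t{\left(q \right)} + B} = \frac{1}{- 218 \left(86 - 218\right) - \frac{46057}{9}} = \frac{1}{\left(-218\right) \left(-132\right) - \frac{46057}{9}} = \frac{1}{28776 - \frac{46057}{9}} = \frac{1}{\frac{212927}{9}} = \frac{9}{212927}$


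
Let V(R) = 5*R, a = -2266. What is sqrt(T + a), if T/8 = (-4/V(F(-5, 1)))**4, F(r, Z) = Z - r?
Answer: I*sqrt(114716122)/225 ≈ 47.602*I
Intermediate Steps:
T = 128/50625 (T = 8*(-4*1/(5*(1 - 1*(-5))))**4 = 8*(-4*1/(5*(1 + 5)))**4 = 8*(-4/(5*6))**4 = 8*(-4/30)**4 = 8*(-4*1/30)**4 = 8*(-2/15)**4 = 8*(16/50625) = 128/50625 ≈ 0.0025284)
sqrt(T + a) = sqrt(128/50625 - 2266) = sqrt(-114716122/50625) = I*sqrt(114716122)/225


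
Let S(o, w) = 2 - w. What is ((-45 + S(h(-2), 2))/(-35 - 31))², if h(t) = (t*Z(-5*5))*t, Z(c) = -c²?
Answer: 225/484 ≈ 0.46488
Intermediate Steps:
h(t) = -625*t² (h(t) = (t*(-(-5*5)²))*t = (t*(-1*(-25)²))*t = (t*(-1*625))*t = (t*(-625))*t = (-625*t)*t = -625*t²)
((-45 + S(h(-2), 2))/(-35 - 31))² = ((-45 + (2 - 1*2))/(-35 - 31))² = ((-45 + (2 - 2))/(-66))² = ((-45 + 0)*(-1/66))² = (-45*(-1/66))² = (15/22)² = 225/484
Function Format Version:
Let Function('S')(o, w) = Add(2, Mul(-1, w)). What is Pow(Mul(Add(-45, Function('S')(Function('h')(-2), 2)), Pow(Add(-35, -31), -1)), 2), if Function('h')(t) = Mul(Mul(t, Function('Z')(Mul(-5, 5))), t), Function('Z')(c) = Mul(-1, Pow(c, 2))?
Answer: Rational(225, 484) ≈ 0.46488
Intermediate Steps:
Function('h')(t) = Mul(-625, Pow(t, 2)) (Function('h')(t) = Mul(Mul(t, Mul(-1, Pow(Mul(-5, 5), 2))), t) = Mul(Mul(t, Mul(-1, Pow(-25, 2))), t) = Mul(Mul(t, Mul(-1, 625)), t) = Mul(Mul(t, -625), t) = Mul(Mul(-625, t), t) = Mul(-625, Pow(t, 2)))
Pow(Mul(Add(-45, Function('S')(Function('h')(-2), 2)), Pow(Add(-35, -31), -1)), 2) = Pow(Mul(Add(-45, Add(2, Mul(-1, 2))), Pow(Add(-35, -31), -1)), 2) = Pow(Mul(Add(-45, Add(2, -2)), Pow(-66, -1)), 2) = Pow(Mul(Add(-45, 0), Rational(-1, 66)), 2) = Pow(Mul(-45, Rational(-1, 66)), 2) = Pow(Rational(15, 22), 2) = Rational(225, 484)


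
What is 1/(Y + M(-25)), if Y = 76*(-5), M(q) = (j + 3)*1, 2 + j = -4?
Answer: -1/383 ≈ -0.0026110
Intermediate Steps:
j = -6 (j = -2 - 4 = -6)
M(q) = -3 (M(q) = (-6 + 3)*1 = -3*1 = -3)
Y = -380
1/(Y + M(-25)) = 1/(-380 - 3) = 1/(-383) = -1/383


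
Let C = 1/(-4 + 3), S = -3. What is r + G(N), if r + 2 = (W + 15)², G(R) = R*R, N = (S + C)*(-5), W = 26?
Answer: 2079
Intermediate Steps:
C = -1 (C = 1/(-1) = -1)
N = 20 (N = (-3 - 1)*(-5) = -4*(-5) = 20)
G(R) = R²
r = 1679 (r = -2 + (26 + 15)² = -2 + 41² = -2 + 1681 = 1679)
r + G(N) = 1679 + 20² = 1679 + 400 = 2079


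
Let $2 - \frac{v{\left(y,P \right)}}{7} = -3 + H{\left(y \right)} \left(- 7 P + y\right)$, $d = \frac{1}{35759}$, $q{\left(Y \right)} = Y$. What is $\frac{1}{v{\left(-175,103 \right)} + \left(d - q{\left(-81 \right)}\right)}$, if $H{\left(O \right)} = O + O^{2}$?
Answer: $\frac{35759}{6829343789645} \approx 5.2361 \cdot 10^{-9}$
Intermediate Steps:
$d = \frac{1}{35759} \approx 2.7965 \cdot 10^{-5}$
$v{\left(y,P \right)} = 35 - 7 y \left(1 + y\right) \left(y - 7 P\right)$ ($v{\left(y,P \right)} = 14 - 7 \left(-3 + y \left(1 + y\right) \left(- 7 P + y\right)\right) = 14 - 7 \left(-3 + y \left(1 + y\right) \left(y - 7 P\right)\right) = 14 - \left(-21 + 7 y \left(1 + y\right) \left(y - 7 P\right)\right) = 35 - 7 y \left(1 + y\right) \left(y - 7 P\right)$)
$\frac{1}{v{\left(-175,103 \right)} + \left(d - q{\left(-81 \right)}\right)} = \frac{1}{\left(35 - 7 \left(-175\right)^{2} \left(1 - 175\right) + 49 \cdot 103 \left(-175\right) \left(1 - 175\right)\right) + \left(\frac{1}{35759} - -81\right)} = \frac{1}{\left(35 - 214375 \left(-174\right) + 49 \cdot 103 \left(-175\right) \left(-174\right)\right) + \left(\frac{1}{35759} + 81\right)} = \frac{1}{\left(35 + 37301250 + 153681150\right) + \frac{2896480}{35759}} = \frac{1}{190982435 + \frac{2896480}{35759}} = \frac{1}{\frac{6829343789645}{35759}} = \frac{35759}{6829343789645}$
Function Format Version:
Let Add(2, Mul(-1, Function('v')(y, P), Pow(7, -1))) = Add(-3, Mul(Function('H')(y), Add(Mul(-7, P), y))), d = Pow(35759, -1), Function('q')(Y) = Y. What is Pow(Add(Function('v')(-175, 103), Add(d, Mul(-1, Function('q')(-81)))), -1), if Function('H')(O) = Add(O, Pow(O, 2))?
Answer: Rational(35759, 6829343789645) ≈ 5.2361e-9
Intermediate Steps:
d = Rational(1, 35759) ≈ 2.7965e-5
Function('v')(y, P) = Add(35, Mul(-7, y, Add(1, y), Add(y, Mul(-7, P)))) (Function('v')(y, P) = Add(14, Mul(-7, Add(-3, Mul(Mul(y, Add(1, y)), Add(Mul(-7, P), y))))) = Add(14, Mul(-7, Add(-3, Mul(Mul(y, Add(1, y)), Add(y, Mul(-7, P)))))) = Add(14, Mul(-7, Add(-3, Mul(y, Add(1, y), Add(y, Mul(-7, P)))))) = Add(14, Add(21, Mul(-7, y, Add(1, y), Add(y, Mul(-7, P))))) = Add(35, Mul(-7, y, Add(1, y), Add(y, Mul(-7, P)))))
Pow(Add(Function('v')(-175, 103), Add(d, Mul(-1, Function('q')(-81)))), -1) = Pow(Add(Add(35, Mul(-7, Pow(-175, 2), Add(1, -175)), Mul(49, 103, -175, Add(1, -175))), Add(Rational(1, 35759), Mul(-1, -81))), -1) = Pow(Add(Add(35, Mul(-7, 30625, -174), Mul(49, 103, -175, -174)), Add(Rational(1, 35759), 81)), -1) = Pow(Add(Add(35, 37301250, 153681150), Rational(2896480, 35759)), -1) = Pow(Add(190982435, Rational(2896480, 35759)), -1) = Pow(Rational(6829343789645, 35759), -1) = Rational(35759, 6829343789645)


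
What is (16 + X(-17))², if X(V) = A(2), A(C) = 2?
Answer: 324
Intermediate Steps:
X(V) = 2
(16 + X(-17))² = (16 + 2)² = 18² = 324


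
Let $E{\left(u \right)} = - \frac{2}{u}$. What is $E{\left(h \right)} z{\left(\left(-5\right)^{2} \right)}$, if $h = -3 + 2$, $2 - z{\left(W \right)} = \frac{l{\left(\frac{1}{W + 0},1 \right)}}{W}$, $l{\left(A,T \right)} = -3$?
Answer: $\frac{106}{25} \approx 4.24$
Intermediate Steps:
$z{\left(W \right)} = 2 + \frac{3}{W}$ ($z{\left(W \right)} = 2 - - \frac{3}{W} = 2 + \frac{3}{W}$)
$h = -1$
$E{\left(h \right)} z{\left(\left(-5\right)^{2} \right)} = - \frac{2}{-1} \left(2 + \frac{3}{\left(-5\right)^{2}}\right) = \left(-2\right) \left(-1\right) \left(2 + \frac{3}{25}\right) = 2 \left(2 + 3 \cdot \frac{1}{25}\right) = 2 \left(2 + \frac{3}{25}\right) = 2 \cdot \frac{53}{25} = \frac{106}{25}$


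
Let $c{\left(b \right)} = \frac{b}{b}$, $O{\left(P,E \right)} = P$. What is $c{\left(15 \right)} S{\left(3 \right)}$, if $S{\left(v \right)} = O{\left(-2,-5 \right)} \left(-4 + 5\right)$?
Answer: $-2$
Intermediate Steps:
$c{\left(b \right)} = 1$
$S{\left(v \right)} = -2$ ($S{\left(v \right)} = - 2 \left(-4 + 5\right) = \left(-2\right) 1 = -2$)
$c{\left(15 \right)} S{\left(3 \right)} = 1 \left(-2\right) = -2$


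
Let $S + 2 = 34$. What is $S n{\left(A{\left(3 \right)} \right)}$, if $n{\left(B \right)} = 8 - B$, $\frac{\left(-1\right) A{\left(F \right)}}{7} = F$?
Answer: $928$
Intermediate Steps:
$S = 32$ ($S = -2 + 34 = 32$)
$A{\left(F \right)} = - 7 F$
$S n{\left(A{\left(3 \right)} \right)} = 32 \left(8 - \left(-7\right) 3\right) = 32 \left(8 - -21\right) = 32 \left(8 + 21\right) = 32 \cdot 29 = 928$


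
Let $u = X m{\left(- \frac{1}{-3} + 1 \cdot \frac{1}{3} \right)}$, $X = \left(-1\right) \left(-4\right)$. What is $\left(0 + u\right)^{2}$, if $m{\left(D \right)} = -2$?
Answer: $64$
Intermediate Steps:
$X = 4$
$u = -8$ ($u = 4 \left(-2\right) = -8$)
$\left(0 + u\right)^{2} = \left(0 - 8\right)^{2} = \left(-8\right)^{2} = 64$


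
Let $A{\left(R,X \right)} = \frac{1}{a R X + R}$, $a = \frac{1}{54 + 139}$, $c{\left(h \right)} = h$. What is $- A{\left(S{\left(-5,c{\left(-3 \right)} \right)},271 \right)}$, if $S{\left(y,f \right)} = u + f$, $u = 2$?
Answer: $\frac{193}{464} \approx 0.41595$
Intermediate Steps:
$S{\left(y,f \right)} = 2 + f$
$a = \frac{1}{193} \approx 0.0051813$
$A{\left(R,X \right)} = \frac{1}{R + \frac{R X}{193}}$ ($A{\left(R,X \right)} = \frac{1}{\frac{R}{193} X + R} = \frac{1}{\frac{R X}{193} + R} = \frac{1}{R + \frac{R X}{193}}$)
$- A{\left(S{\left(-5,c{\left(-3 \right)} \right)},271 \right)} = - \frac{193}{\left(2 - 3\right) \left(193 + 271\right)} = - \frac{193}{\left(-1\right) 464} = - \frac{193 \left(-1\right)}{464} = \left(-1\right) \left(- \frac{193}{464}\right) = \frac{193}{464}$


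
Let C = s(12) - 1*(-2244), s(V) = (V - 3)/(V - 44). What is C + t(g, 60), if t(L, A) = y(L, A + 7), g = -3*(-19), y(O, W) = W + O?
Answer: 75767/32 ≈ 2367.7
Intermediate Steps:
y(O, W) = O + W
s(V) = (-3 + V)/(-44 + V)
g = 57
t(L, A) = 7 + A + L (t(L, A) = L + (A + 7) = L + (7 + A) = 7 + A + L)
C = 71799/32 (C = (-3 + 12)/(-44 + 12) - 1*(-2244) = 9/(-32) + 2244 = -1/32*9 + 2244 = -9/32 + 2244 = 71799/32 ≈ 2243.7)
C + t(g, 60) = 71799/32 + (7 + 60 + 57) = 71799/32 + 124 = 75767/32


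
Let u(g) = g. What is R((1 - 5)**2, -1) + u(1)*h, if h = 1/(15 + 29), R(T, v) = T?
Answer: 705/44 ≈ 16.023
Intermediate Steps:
h = 1/44 ≈ 0.022727
R((1 - 5)**2, -1) + u(1)*h = (1 - 5)**2 + 1*(1/44) = (-4)**2 + 1/44 = 16 + 1/44 = 705/44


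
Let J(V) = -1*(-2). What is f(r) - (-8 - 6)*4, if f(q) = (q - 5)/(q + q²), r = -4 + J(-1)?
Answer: 105/2 ≈ 52.500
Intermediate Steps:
J(V) = 2
r = -2 (r = -4 + 2 = -2)
f(q) = (-5 + q)/(q + q²)
f(r) - (-8 - 6)*4 = (-5 - 2)/((-2)*(1 - 2)) - (-8 - 6)*4 = -½*(-7)/(-1) - (-14)*4 = -½*(-1)*(-7) - 1*(-56) = -7/2 + 56 = 105/2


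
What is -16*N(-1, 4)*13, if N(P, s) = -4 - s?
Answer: 1664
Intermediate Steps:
-16*N(-1, 4)*13 = -16*(-4 - 1*4)*13 = -16*(-4 - 4)*13 = -16*(-8)*13 = 128*13 = 1664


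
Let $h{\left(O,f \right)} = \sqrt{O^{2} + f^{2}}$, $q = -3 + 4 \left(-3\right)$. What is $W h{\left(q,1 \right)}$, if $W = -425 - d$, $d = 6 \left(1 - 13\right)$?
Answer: $- 353 \sqrt{226} \approx -5306.8$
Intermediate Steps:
$d = -72$ ($d = 6 \left(-12\right) = -72$)
$q = -15$ ($q = -3 - 12 = -15$)
$W = -353$ ($W = -425 - -72 = -425 + 72 = -353$)
$W h{\left(q,1 \right)} = - 353 \sqrt{\left(-15\right)^{2} + 1^{2}} = - 353 \sqrt{225 + 1} = - 353 \sqrt{226}$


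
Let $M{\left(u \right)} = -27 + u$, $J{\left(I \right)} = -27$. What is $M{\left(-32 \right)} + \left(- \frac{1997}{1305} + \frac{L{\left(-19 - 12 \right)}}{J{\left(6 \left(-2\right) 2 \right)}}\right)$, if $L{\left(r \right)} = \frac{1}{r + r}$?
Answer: $- \frac{14692367}{242730} \approx -60.53$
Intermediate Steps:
$L{\left(r \right)} = \frac{1}{2 r}$
$M{\left(-32 \right)} + \left(- \frac{1997}{1305} + \frac{L{\left(-19 - 12 \right)}}{J{\left(6 \left(-2\right) 2 \right)}}\right) = \left(-27 - 32\right) - \left(\frac{1997}{1305} - \frac{\frac{1}{2} \frac{1}{-19 - 12}}{-27}\right) = -59 - \left(\frac{1997}{1305} - \frac{1}{2 \left(-19 - 12\right)} \left(- \frac{1}{27}\right)\right) = -59 - \left(\frac{1997}{1305} - \frac{1}{2 \left(-31\right)} \left(- \frac{1}{27}\right)\right) = -59 - \left(\frac{1997}{1305} - \frac{1}{2} \left(- \frac{1}{31}\right) \left(- \frac{1}{27}\right)\right) = -59 - \frac{371297}{242730} = - \frac{14692367}{242730}$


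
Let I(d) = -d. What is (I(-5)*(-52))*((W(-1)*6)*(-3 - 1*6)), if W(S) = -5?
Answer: -70200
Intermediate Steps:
(I(-5)*(-52))*((W(-1)*6)*(-3 - 1*6)) = (-1*(-5)*(-52))*((-5*6)*(-3 - 1*6)) = (5*(-52))*(-30*(-3 - 6)) = -(-7800)*(-9) = -260*270 = -70200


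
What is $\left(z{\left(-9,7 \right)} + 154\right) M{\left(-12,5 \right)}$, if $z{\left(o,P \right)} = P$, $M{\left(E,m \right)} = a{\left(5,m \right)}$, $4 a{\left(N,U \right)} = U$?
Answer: $\frac{805}{4} \approx 201.25$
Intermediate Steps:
$a{\left(N,U \right)} = \frac{U}{4}$
$M{\left(E,m \right)} = \frac{m}{4}$
$\left(z{\left(-9,7 \right)} + 154\right) M{\left(-12,5 \right)} = \left(7 + 154\right) \frac{1}{4} \cdot 5 = 161 \cdot \frac{5}{4} = \frac{805}{4}$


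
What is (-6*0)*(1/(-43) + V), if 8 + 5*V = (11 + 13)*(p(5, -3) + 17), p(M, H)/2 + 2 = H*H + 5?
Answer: 0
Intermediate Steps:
p(M, H) = 6 + 2*H**2 (p(M, H) = -4 + 2*(H*H + 5) = -4 + 2*(H**2 + 5) = -4 + 2*(5 + H**2) = -4 + (10 + 2*H**2) = 6 + 2*H**2)
V = 976/5 (V = -8/5 + ((11 + 13)*((6 + 2*(-3)**2) + 17))/5 = -8/5 + (24*((6 + 2*9) + 17))/5 = -8/5 + (24*((6 + 18) + 17))/5 = -8/5 + (24*(24 + 17))/5 = -8/5 + (24*41)/5 = -8/5 + (1/5)*984 = -8/5 + 984/5 = 976/5 ≈ 195.20)
(-6*0)*(1/(-43) + V) = (-6*0)*(1/(-43) + 976/5) = 0*(-1/43 + 976/5) = 0*(41963/215) = 0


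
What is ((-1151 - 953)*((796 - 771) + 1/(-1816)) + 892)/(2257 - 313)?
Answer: -11737453/441288 ≈ -26.598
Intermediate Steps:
((-1151 - 953)*((796 - 771) + 1/(-1816)) + 892)/(2257 - 313) = (-2104*(25 - 1/1816) + 892)/1944 = (-2104*45399/1816 + 892)*(1/1944) = (-11939937/227 + 892)*(1/1944) = -11737453/227*1/1944 = -11737453/441288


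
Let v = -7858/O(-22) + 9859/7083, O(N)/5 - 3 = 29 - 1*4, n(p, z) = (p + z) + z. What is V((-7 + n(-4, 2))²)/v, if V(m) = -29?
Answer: 14378490/27138977 ≈ 0.52981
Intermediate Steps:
n(p, z) = p + 2*z
O(N) = 140 (O(N) = 15 + 5*(29 - 1*4) = 15 + 5*(29 - 4) = 15 + 5*25 = 15 + 125 = 140)
v = -27138977/495810 (v = -7858/140 + 9859/7083 = -7858*1/140 + 9859*(1/7083) = -3929/70 + 9859/7083 = -27138977/495810 ≈ -54.737)
V((-7 + n(-4, 2))²)/v = -29/(-27138977/495810) = -29*(-495810/27138977) = 14378490/27138977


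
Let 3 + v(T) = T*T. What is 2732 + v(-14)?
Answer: 2925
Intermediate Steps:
v(T) = -3 + T² (v(T) = -3 + T*T = -3 + T²)
2732 + v(-14) = 2732 + (-3 + (-14)²) = 2732 + (-3 + 196) = 2732 + 193 = 2925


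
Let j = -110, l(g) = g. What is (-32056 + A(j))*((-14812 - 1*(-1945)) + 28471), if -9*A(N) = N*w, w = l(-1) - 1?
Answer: -4505249296/9 ≈ -5.0058e+8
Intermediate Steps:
w = -2 (w = -1 - 1 = -2)
A(N) = 2*N/9 (A(N) = -N*(-2)/9 = -(-2)*N/9 = 2*N/9)
(-32056 + A(j))*((-14812 - 1*(-1945)) + 28471) = (-32056 + (2/9)*(-110))*((-14812 - 1*(-1945)) + 28471) = (-32056 - 220/9)*((-14812 + 1945) + 28471) = -288724*(-12867 + 28471)/9 = -288724/9*15604 = -4505249296/9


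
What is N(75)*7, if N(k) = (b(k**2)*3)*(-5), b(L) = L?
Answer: -590625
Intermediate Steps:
N(k) = -15*k**2 (N(k) = (k**2*3)*(-5) = (3*k**2)*(-5) = -15*k**2)
N(75)*7 = -15*75**2*7 = -15*5625*7 = -84375*7 = -590625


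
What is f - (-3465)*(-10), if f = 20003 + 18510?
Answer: 3863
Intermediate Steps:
f = 38513
f - (-3465)*(-10) = 38513 - (-3465)*(-10) = 38513 - 1*34650 = 38513 - 34650 = 3863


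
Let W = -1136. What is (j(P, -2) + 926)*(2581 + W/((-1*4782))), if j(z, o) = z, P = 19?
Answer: 1944097785/797 ≈ 2.4393e+6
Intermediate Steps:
(j(P, -2) + 926)*(2581 + W/((-1*4782))) = (19 + 926)*(2581 - 1136/((-1*4782))) = 945*(2581 - 1136/(-4782)) = 945*(2581 - 1136*(-1/4782)) = 945*(2581 + 568/2391) = 945*(6171739/2391) = 1944097785/797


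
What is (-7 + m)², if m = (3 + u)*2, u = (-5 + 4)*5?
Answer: 121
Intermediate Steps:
u = -5 (u = -1*5 = -5)
m = -4 (m = (3 - 5)*2 = -2*2 = -4)
(-7 + m)² = (-7 - 4)² = (-11)² = 121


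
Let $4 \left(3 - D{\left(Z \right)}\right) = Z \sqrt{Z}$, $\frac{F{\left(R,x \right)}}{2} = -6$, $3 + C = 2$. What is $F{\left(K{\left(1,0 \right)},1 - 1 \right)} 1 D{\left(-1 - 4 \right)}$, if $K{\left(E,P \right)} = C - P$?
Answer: $-36 - 15 i \sqrt{5} \approx -36.0 - 33.541 i$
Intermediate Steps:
$C = -1$ ($C = -3 + 2 = -1$)
$K{\left(E,P \right)} = -1 - P$
$F{\left(R,x \right)} = -12$ ($F{\left(R,x \right)} = 2 \left(-6\right) = -12$)
$D{\left(Z \right)} = 3 - \frac{Z^{\frac{3}{2}}}{4}$ ($D{\left(Z \right)} = 3 - \frac{Z \sqrt{Z}}{4} = 3 - \frac{Z^{\frac{3}{2}}}{4}$)
$F{\left(K{\left(1,0 \right)},1 - 1 \right)} 1 D{\left(-1 - 4 \right)} = \left(-12\right) 1 \left(3 - \frac{\left(-1 - 4\right)^{\frac{3}{2}}}{4}\right) = - 12 \left(3 - \frac{\left(-1 - 4\right)^{\frac{3}{2}}}{4}\right) = - 12 \left(3 - \frac{\left(-5\right)^{\frac{3}{2}}}{4}\right) = - 12 \left(3 - \frac{\left(-5\right) i \sqrt{5}}{4}\right) = - 12 \left(3 + \frac{5 i \sqrt{5}}{4}\right) = -36 - 15 i \sqrt{5}$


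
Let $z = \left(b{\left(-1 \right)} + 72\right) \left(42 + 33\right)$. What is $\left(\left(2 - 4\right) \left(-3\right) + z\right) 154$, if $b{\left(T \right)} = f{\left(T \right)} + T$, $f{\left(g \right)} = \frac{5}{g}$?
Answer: $763224$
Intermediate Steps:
$b{\left(T \right)} = T + \frac{5}{T}$ ($b{\left(T \right)} = \frac{5}{T} + T = T + \frac{5}{T}$)
$z = 4950$ ($z = \left(\left(-1 + \frac{5}{-1}\right) + 72\right) \left(42 + 33\right) = \left(\left(-1 + 5 \left(-1\right)\right) + 72\right) 75 = \left(\left(-1 - 5\right) + 72\right) 75 = \left(-6 + 72\right) 75 = 66 \cdot 75 = 4950$)
$\left(\left(2 - 4\right) \left(-3\right) + z\right) 154 = \left(\left(2 - 4\right) \left(-3\right) + 4950\right) 154 = \left(\left(-2\right) \left(-3\right) + 4950\right) 154 = \left(6 + 4950\right) 154 = 4956 \cdot 154 = 763224$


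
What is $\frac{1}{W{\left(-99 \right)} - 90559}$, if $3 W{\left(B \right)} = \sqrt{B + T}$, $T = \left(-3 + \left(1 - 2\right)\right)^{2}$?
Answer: $- \frac{815031}{73808392412} - \frac{3 i \sqrt{83}}{73808392412} \approx -1.1043 \cdot 10^{-5} - 3.703 \cdot 10^{-10} i$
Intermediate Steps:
$T = 16$ ($T = \left(-3 - 1\right)^{2} = \left(-4\right)^{2} = 16$)
$W{\left(B \right)} = \frac{\sqrt{16 + B}}{3}$ ($W{\left(B \right)} = \frac{\sqrt{B + 16}}{3} = \frac{\sqrt{16 + B}}{3}$)
$\frac{1}{W{\left(-99 \right)} - 90559} = \frac{1}{\frac{\sqrt{16 - 99}}{3} - 90559} = \frac{1}{\frac{\sqrt{-83}}{3} - 90559} = \frac{1}{\frac{i \sqrt{83}}{3} - 90559} = \frac{1}{-90559 + \frac{i \sqrt{83}}{3}}$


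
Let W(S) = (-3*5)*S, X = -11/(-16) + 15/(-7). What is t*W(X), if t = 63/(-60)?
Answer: -1467/64 ≈ -22.922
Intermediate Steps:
X = -163/112 (X = -11*(-1/16) + 15*(-⅐) = 11/16 - 15/7 = -163/112 ≈ -1.4554)
W(S) = -15*S
t = -21/20 (t = 63*(-1/60) = -21/20 ≈ -1.0500)
t*W(X) = -(-63)*(-163)/(4*112) = -21/20*2445/112 = -1467/64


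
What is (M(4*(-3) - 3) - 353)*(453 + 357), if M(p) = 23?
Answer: -267300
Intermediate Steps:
(M(4*(-3) - 3) - 353)*(453 + 357) = (23 - 353)*(453 + 357) = -330*810 = -267300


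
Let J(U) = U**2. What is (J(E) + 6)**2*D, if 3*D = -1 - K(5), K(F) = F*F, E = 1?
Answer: -1274/3 ≈ -424.67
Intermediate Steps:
K(F) = F**2
D = -26/3 (D = (-1 - 1*5**2)/3 = (-1 - 1*25)/3 = (-1 - 25)/3 = (1/3)*(-26) = -26/3 ≈ -8.6667)
(J(E) + 6)**2*D = (1**2 + 6)**2*(-26/3) = (1 + 6)**2*(-26/3) = 7**2*(-26/3) = 49*(-26/3) = -1274/3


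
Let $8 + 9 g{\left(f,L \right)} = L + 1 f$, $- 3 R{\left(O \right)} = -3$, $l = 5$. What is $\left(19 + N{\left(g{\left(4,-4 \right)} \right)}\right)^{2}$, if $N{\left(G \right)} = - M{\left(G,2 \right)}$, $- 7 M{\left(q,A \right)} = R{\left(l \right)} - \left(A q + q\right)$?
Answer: $\frac{168100}{441} \approx 381.18$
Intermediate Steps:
$R{\left(O \right)} = 1$ ($R{\left(O \right)} = \left(- \frac{1}{3}\right) \left(-3\right) = 1$)
$g{\left(f,L \right)} = - \frac{8}{9} + \frac{L}{9} + \frac{f}{9}$ ($g{\left(f,L \right)} = - \frac{8}{9} + \frac{L + 1 f}{9} = - \frac{8}{9} + \frac{L + f}{9} = - \frac{8}{9} + \left(\frac{L}{9} + \frac{f}{9}\right) = - \frac{8}{9} + \frac{L}{9} + \frac{f}{9}$)
$M{\left(q,A \right)} = - \frac{1}{7} + \frac{q}{7} + \frac{A q}{7}$ ($M{\left(q,A \right)} = - \frac{1 - \left(A q + q\right)}{7} = - \frac{1 - \left(q + A q\right)}{7} = - \frac{1 - q - A q}{7} = - \frac{1}{7} + \frac{q}{7} + \frac{A q}{7}$)
$N{\left(G \right)} = \frac{1}{7} - \frac{3 G}{7}$ ($N{\left(G \right)} = - (- \frac{1}{7} + \frac{G}{7} + \frac{1}{7} \cdot 2 G) = - (- \frac{1}{7} + \frac{G}{7} + \frac{2 G}{7}) = - (- \frac{1}{7} + \frac{3 G}{7}) = \frac{1}{7} - \frac{3 G}{7}$)
$\left(19 + N{\left(g{\left(4,-4 \right)} \right)}\right)^{2} = \left(19 - \left(- \frac{1}{7} + \frac{3 \left(- \frac{8}{9} + \frac{1}{9} \left(-4\right) + \frac{1}{9} \cdot 4\right)}{7}\right)\right)^{2} = \left(19 - \left(- \frac{1}{7} + \frac{3 \left(- \frac{8}{9} - \frac{4}{9} + \frac{4}{9}\right)}{7}\right)\right)^{2} = \left(19 + \left(\frac{1}{7} - - \frac{8}{21}\right)\right)^{2} = \left(19 + \left(\frac{1}{7} + \frac{8}{21}\right)\right)^{2} = \left(19 + \frac{11}{21}\right)^{2} = \left(\frac{410}{21}\right)^{2} = \frac{168100}{441}$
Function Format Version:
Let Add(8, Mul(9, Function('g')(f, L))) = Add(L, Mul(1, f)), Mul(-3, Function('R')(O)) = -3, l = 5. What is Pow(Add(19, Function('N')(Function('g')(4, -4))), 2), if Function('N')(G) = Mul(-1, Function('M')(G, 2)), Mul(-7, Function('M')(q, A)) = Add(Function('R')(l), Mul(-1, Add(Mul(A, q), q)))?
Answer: Rational(168100, 441) ≈ 381.18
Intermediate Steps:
Function('R')(O) = 1 (Function('R')(O) = Mul(Rational(-1, 3), -3) = 1)
Function('g')(f, L) = Add(Rational(-8, 9), Mul(Rational(1, 9), L), Mul(Rational(1, 9), f)) (Function('g')(f, L) = Add(Rational(-8, 9), Mul(Rational(1, 9), Add(L, Mul(1, f)))) = Add(Rational(-8, 9), Mul(Rational(1, 9), Add(L, f))) = Add(Rational(-8, 9), Add(Mul(Rational(1, 9), L), Mul(Rational(1, 9), f))) = Add(Rational(-8, 9), Mul(Rational(1, 9), L), Mul(Rational(1, 9), f)))
Function('M')(q, A) = Add(Rational(-1, 7), Mul(Rational(1, 7), q), Mul(Rational(1, 7), A, q)) (Function('M')(q, A) = Mul(Rational(-1, 7), Add(1, Mul(-1, Add(Mul(A, q), q)))) = Mul(Rational(-1, 7), Add(1, Mul(-1, Add(q, Mul(A, q))))) = Mul(Rational(-1, 7), Add(1, Add(Mul(-1, q), Mul(-1, A, q)))) = Mul(Rational(-1, 7), Add(1, Mul(-1, q), Mul(-1, A, q))) = Add(Rational(-1, 7), Mul(Rational(1, 7), q), Mul(Rational(1, 7), A, q)))
Function('N')(G) = Add(Rational(1, 7), Mul(Rational(-3, 7), G)) (Function('N')(G) = Mul(-1, Add(Rational(-1, 7), Mul(Rational(1, 7), G), Mul(Rational(1, 7), 2, G))) = Mul(-1, Add(Rational(-1, 7), Mul(Rational(1, 7), G), Mul(Rational(2, 7), G))) = Mul(-1, Add(Rational(-1, 7), Mul(Rational(3, 7), G))) = Add(Rational(1, 7), Mul(Rational(-3, 7), G)))
Pow(Add(19, Function('N')(Function('g')(4, -4))), 2) = Pow(Add(19, Add(Rational(1, 7), Mul(Rational(-3, 7), Add(Rational(-8, 9), Mul(Rational(1, 9), -4), Mul(Rational(1, 9), 4))))), 2) = Pow(Add(19, Add(Rational(1, 7), Mul(Rational(-3, 7), Add(Rational(-8, 9), Rational(-4, 9), Rational(4, 9))))), 2) = Pow(Add(19, Add(Rational(1, 7), Mul(Rational(-3, 7), Rational(-8, 9)))), 2) = Pow(Add(19, Add(Rational(1, 7), Rational(8, 21))), 2) = Pow(Add(19, Rational(11, 21)), 2) = Pow(Rational(410, 21), 2) = Rational(168100, 441)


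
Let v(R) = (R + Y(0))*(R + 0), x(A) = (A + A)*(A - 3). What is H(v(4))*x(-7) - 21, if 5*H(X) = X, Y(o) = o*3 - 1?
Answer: 315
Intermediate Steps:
x(A) = 2*A*(-3 + A) (x(A) = (2*A)*(-3 + A) = 2*A*(-3 + A))
Y(o) = -1 + 3*o (Y(o) = 3*o - 1 = -1 + 3*o)
v(R) = R*(-1 + R) (v(R) = (R + (-1 + 3*0))*(R + 0) = (R + (-1 + 0))*R = (R - 1)*R = (-1 + R)*R = R*(-1 + R))
H(X) = X/5
H(v(4))*x(-7) - 21 = ((4*(-1 + 4))/5)*(2*(-7)*(-3 - 7)) - 21 = ((4*3)/5)*(2*(-7)*(-10)) - 21 = ((⅕)*12)*140 - 21 = (12/5)*140 - 21 = 336 - 21 = 315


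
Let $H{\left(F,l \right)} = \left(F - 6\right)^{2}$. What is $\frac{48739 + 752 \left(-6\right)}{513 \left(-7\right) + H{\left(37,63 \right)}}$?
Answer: $- \frac{44227}{2630} \approx -16.816$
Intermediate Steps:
$H{\left(F,l \right)} = \left(-6 + F\right)^{2}$
$\frac{48739 + 752 \left(-6\right)}{513 \left(-7\right) + H{\left(37,63 \right)}} = \frac{48739 + 752 \left(-6\right)}{513 \left(-7\right) + \left(-6 + 37\right)^{2}} = \frac{48739 - 4512}{-3591 + 31^{2}} = \frac{44227}{-3591 + 961} = \frac{44227}{-2630} = 44227 \left(- \frac{1}{2630}\right) = - \frac{44227}{2630}$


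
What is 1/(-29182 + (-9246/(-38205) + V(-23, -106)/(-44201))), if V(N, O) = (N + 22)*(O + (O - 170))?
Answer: -562899735/16426408704058 ≈ -3.4268e-5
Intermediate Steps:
V(N, O) = (-170 + 2*O)*(22 + N) (V(N, O) = (22 + N)*(O + (-170 + O)) = (22 + N)*(-170 + 2*O) = (-170 + 2*O)*(22 + N))
1/(-29182 + (-9246/(-38205) + V(-23, -106)/(-44201))) = 1/(-29182 + (-9246/(-38205) + (-3740 - 170*(-23) + 44*(-106) + 2*(-23)*(-106))/(-44201))) = 1/(-29182 + (-9246*(-1/38205) + (-3740 + 3910 - 4664 + 4876)*(-1/44201))) = 1/(-29182 + (3082/12735 + 382*(-1/44201))) = 1/(-29182 + (3082/12735 - 382/44201)) = 1/(-29182 + 131362712/562899735) = 1/(-16426408704058/562899735) = -562899735/16426408704058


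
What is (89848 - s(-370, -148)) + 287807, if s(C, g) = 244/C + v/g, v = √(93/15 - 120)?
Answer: 69866297/185 + I*√2845/740 ≈ 3.7766e+5 + 0.072079*I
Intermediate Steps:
v = I*√2845/5 (v = √(93*(1/15) - 120) = √(31/5 - 120) = √(-569/5) = I*√2845/5 ≈ 10.668*I)
s(C, g) = 244/C + I*√2845/(5*g) (s(C, g) = 244/C + (I*√2845/5)/g = 244/C + I*√2845/(5*g))
(89848 - s(-370, -148)) + 287807 = (89848 - (244/(-370) + (⅕)*I*√2845/(-148))) + 287807 = (89848 - (244*(-1/370) + (⅕)*I*√2845*(-1/148))) + 287807 = (89848 - (-122/185 - I*√2845/740)) + 287807 = (89848 + (122/185 + I*√2845/740)) + 287807 = (16622002/185 + I*√2845/740) + 287807 = 69866297/185 + I*√2845/740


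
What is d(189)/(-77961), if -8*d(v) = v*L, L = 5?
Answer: 315/207896 ≈ 0.0015152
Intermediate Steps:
d(v) = -5*v/8 (d(v) = -v*5/8 = -5*v/8)
d(189)/(-77961) = -5/8*189/(-77961) = -945/8*(-1/77961) = 315/207896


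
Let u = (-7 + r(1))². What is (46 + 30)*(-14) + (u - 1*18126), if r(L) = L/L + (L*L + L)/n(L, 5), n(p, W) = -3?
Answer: -172310/9 ≈ -19146.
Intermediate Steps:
r(L) = 1 - L/3 - L²/3 (r(L) = L/L + (L*L + L)/(-3) = 1 + (L² + L)*(-⅓) = 1 + (L + L²)*(-⅓) = 1 + (-L/3 - L²/3) = 1 - L/3 - L²/3)
u = 400/9 (u = (-7 + (1 - ⅓*1 - ⅓*1²))² = (-7 + (1 - ⅓ - ⅓*1))² = (-7 + (1 - ⅓ - ⅓))² = (-7 + ⅓)² = (-20/3)² = 400/9 ≈ 44.444)
(46 + 30)*(-14) + (u - 1*18126) = (46 + 30)*(-14) + (400/9 - 1*18126) = 76*(-14) + (400/9 - 18126) = -1064 - 162734/9 = -172310/9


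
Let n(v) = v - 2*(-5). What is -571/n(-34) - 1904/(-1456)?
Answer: 7831/312 ≈ 25.099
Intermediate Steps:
n(v) = 10 + v (n(v) = v + 10 = 10 + v)
-571/n(-34) - 1904/(-1456) = -571/(10 - 34) - 1904/(-1456) = -571/(-24) - 1904*(-1/1456) = -571*(-1/24) + 17/13 = 571/24 + 17/13 = 7831/312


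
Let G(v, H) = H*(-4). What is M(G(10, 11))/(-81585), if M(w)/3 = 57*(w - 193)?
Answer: 4503/9065 ≈ 0.49675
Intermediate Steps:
G(v, H) = -4*H
M(w) = -33003 + 171*w (M(w) = 3*(57*(w - 193)) = 3*(57*(-193 + w)) = 3*(-11001 + 57*w) = -33003 + 171*w)
M(G(10, 11))/(-81585) = (-33003 + 171*(-4*11))/(-81585) = (-33003 + 171*(-44))*(-1/81585) = (-33003 - 7524)*(-1/81585) = -40527*(-1/81585) = 4503/9065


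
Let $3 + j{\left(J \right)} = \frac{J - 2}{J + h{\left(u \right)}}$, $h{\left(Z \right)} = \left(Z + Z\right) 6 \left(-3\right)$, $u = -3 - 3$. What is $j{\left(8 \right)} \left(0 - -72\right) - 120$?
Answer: $- \frac{4677}{14} \approx -334.07$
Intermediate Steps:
$u = -6$ ($u = -3 - 3 = -6$)
$h{\left(Z \right)} = - 36 Z$ ($h{\left(Z \right)} = 2 Z 6 \left(-3\right) = 12 Z \left(-3\right) = - 36 Z$)
$j{\left(J \right)} = -3 + \frac{-2 + J}{216 + J}$ ($j{\left(J \right)} = -3 + \frac{J - 2}{J - -216} = -3 + \frac{-2 + J}{J + 216} = -3 + \frac{-2 + J}{216 + J}$)
$j{\left(8 \right)} \left(0 - -72\right) - 120 = \frac{2 \left(-325 - 8\right)}{216 + 8} \left(0 - -72\right) - 120 = \frac{2 \left(-325 - 8\right)}{224} \left(0 + 72\right) - 120 = 2 \cdot \frac{1}{224} \left(-333\right) 72 - 120 = \left(- \frac{333}{112}\right) 72 - 120 = - \frac{2997}{14} - 120 = - \frac{4677}{14}$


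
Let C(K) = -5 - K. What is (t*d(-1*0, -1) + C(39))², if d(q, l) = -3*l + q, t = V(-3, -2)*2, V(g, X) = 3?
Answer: 676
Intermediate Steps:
t = 6 (t = 3*2 = 6)
d(q, l) = q - 3*l
(t*d(-1*0, -1) + C(39))² = (6*(-1*0 - 3*(-1)) + (-5 - 1*39))² = (6*(0 + 3) + (-5 - 39))² = (6*3 - 44)² = (18 - 44)² = (-26)² = 676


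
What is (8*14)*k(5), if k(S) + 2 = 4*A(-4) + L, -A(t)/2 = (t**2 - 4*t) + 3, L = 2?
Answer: -31360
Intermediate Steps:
A(t) = -6 - 2*t**2 + 8*t (A(t) = -2*((t**2 - 4*t) + 3) = -2*(3 + t**2 - 4*t) = -6 - 2*t**2 + 8*t)
k(S) = -280 (k(S) = -2 + (4*(-6 - 2*(-4)**2 + 8*(-4)) + 2) = -2 + (4*(-6 - 2*16 - 32) + 2) = -2 + (4*(-6 - 32 - 32) + 2) = -2 + (4*(-70) + 2) = -2 + (-280 + 2) = -2 - 278 = -280)
(8*14)*k(5) = (8*14)*(-280) = 112*(-280) = -31360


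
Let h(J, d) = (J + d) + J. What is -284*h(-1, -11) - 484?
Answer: 3208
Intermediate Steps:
h(J, d) = d + 2*J
-284*h(-1, -11) - 484 = -284*(-11 + 2*(-1)) - 484 = -284*(-11 - 2) - 484 = -284*(-13) - 484 = 3692 - 484 = 3208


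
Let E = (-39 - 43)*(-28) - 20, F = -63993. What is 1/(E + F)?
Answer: -1/61717 ≈ -1.6203e-5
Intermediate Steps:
E = 2276 (E = -82*(-28) - 20 = 2296 - 20 = 2276)
1/(E + F) = 1/(2276 - 63993) = 1/(-61717) = -1/61717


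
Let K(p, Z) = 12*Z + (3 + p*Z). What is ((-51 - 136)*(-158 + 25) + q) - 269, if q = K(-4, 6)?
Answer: 24653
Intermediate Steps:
K(p, Z) = 3 + 12*Z + Z*p (K(p, Z) = 12*Z + (3 + Z*p) = 3 + 12*Z + Z*p)
q = 51 (q = 3 + 12*6 + 6*(-4) = 3 + 72 - 24 = 51)
((-51 - 136)*(-158 + 25) + q) - 269 = ((-51 - 136)*(-158 + 25) + 51) - 269 = (-187*(-133) + 51) - 269 = (24871 + 51) - 269 = 24922 - 269 = 24653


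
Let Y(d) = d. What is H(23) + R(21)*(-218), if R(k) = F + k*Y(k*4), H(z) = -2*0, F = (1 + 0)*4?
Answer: -385424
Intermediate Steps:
F = 4 (F = 1*4 = 4)
H(z) = 0
R(k) = 4 + 4*k² (R(k) = 4 + k*(k*4) = 4 + k*(4*k) = 4 + 4*k²)
H(23) + R(21)*(-218) = 0 + (4 + 4*21²)*(-218) = 0 + (4 + 4*441)*(-218) = 0 + (4 + 1764)*(-218) = 0 + 1768*(-218) = 0 - 385424 = -385424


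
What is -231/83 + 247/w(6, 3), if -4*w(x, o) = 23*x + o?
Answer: -114575/11703 ≈ -9.7902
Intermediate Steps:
w(x, o) = -23*x/4 - o/4 (w(x, o) = -(23*x + o)/4 = -(o + 23*x)/4 = -23*x/4 - o/4)
-231/83 + 247/w(6, 3) = -231/83 + 247/(-23/4*6 - ¼*3) = -231*1/83 + 247/(-69/2 - ¾) = -231/83 + 247/(-141/4) = -231/83 + 247*(-4/141) = -231/83 - 988/141 = -114575/11703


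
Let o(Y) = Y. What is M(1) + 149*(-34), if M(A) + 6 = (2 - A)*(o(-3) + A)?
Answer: -5074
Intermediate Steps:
M(A) = -6 + (-3 + A)*(2 - A) (M(A) = -6 + (2 - A)*(-3 + A) = -6 + (-3 + A)*(2 - A))
M(1) + 149*(-34) = (-12 - 1*1² + 5*1) + 149*(-34) = (-12 - 1*1 + 5) - 5066 = (-12 - 1 + 5) - 5066 = -8 - 5066 = -5074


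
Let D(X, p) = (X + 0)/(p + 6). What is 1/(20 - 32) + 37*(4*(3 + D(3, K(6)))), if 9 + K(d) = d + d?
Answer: 1973/4 ≈ 493.25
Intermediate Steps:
K(d) = -9 + 2*d (K(d) = -9 + (d + d) = -9 + 2*d)
D(X, p) = X/(6 + p)
1/(20 - 32) + 37*(4*(3 + D(3, K(6)))) = 1/(20 - 32) + 37*(4*(3 + 3/(6 + (-9 + 2*6)))) = 1/(-12) + 37*(4*(3 + 3/(6 + (-9 + 12)))) = -1/12 + 37*(4*(3 + 3/(6 + 3))) = -1/12 + 37*(4*(3 + 3/9)) = -1/12 + 37*(4*(3 + 3*(⅑))) = -1/12 + 37*(4*(3 + ⅓)) = -1/12 + 37*(4*(10/3)) = -1/12 + 37*(40/3) = -1/12 + 1480/3 = 1973/4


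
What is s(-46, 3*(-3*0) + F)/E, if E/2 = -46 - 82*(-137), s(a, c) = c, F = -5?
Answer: -5/22376 ≈ -0.00022345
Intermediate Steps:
E = 22376 (E = 2*(-46 - 82*(-137)) = 2*(-46 + 11234) = 2*11188 = 22376)
s(-46, 3*(-3*0) + F)/E = (3*(-3*0) - 5)/22376 = (3*0 - 5)*(1/22376) = (0 - 5)*(1/22376) = -5*1/22376 = -5/22376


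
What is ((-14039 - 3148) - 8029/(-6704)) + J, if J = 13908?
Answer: -21974387/6704 ≈ -3277.8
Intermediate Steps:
((-14039 - 3148) - 8029/(-6704)) + J = ((-14039 - 3148) - 8029/(-6704)) + 13908 = (-17187 - 8029*(-1/6704)) + 13908 = (-17187 + 8029/6704) + 13908 = -115213619/6704 + 13908 = -21974387/6704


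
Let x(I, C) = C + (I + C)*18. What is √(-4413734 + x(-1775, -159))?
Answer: I*√4448705 ≈ 2109.2*I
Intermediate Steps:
x(I, C) = 18*I + 19*C (x(I, C) = C + (C + I)*18 = C + (18*C + 18*I) = 18*I + 19*C)
√(-4413734 + x(-1775, -159)) = √(-4413734 + (18*(-1775) + 19*(-159))) = √(-4413734 + (-31950 - 3021)) = √(-4413734 - 34971) = √(-4448705) = I*√4448705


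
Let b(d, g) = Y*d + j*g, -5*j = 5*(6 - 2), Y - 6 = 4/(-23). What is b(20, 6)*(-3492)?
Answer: -7430976/23 ≈ -3.2309e+5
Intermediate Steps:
Y = 134/23 (Y = 6 + 4/(-23) = 6 + 4*(-1/23) = 6 - 4/23 = 134/23 ≈ 5.8261)
j = -4 (j = -(6 - 2) = -4 ≈ -4.0000)
b(d, g) = -4*g + 134*d/23 (b(d, g) = 134*d/23 - 4*g = -4*g + 134*d/23)
b(20, 6)*(-3492) = (-4*6 + (134/23)*20)*(-3492) = (-24 + 2680/23)*(-3492) = (2128/23)*(-3492) = -7430976/23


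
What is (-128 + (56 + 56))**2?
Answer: 256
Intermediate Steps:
(-128 + (56 + 56))**2 = (-128 + 112)**2 = (-16)**2 = 256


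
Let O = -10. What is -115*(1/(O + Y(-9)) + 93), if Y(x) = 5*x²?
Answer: -844928/79 ≈ -10695.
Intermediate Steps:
-115*(1/(O + Y(-9)) + 93) = -115*(1/(-10 + 5*(-9)²) + 93) = -115*(1/(-10 + 5*81) + 93) = -115*(1/(-10 + 405) + 93) = -115*(1/395 + 93) = -115*36736/395 = -844928/79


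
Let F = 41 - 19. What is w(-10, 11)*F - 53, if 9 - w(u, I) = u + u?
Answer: 585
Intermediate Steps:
w(u, I) = 9 - 2*u (w(u, I) = 9 - (u + u) = 9 - 2*u)
F = 22
w(-10, 11)*F - 53 = (9 - 2*(-10))*22 - 53 = (9 + 20)*22 - 53 = 29*22 - 53 = 638 - 53 = 585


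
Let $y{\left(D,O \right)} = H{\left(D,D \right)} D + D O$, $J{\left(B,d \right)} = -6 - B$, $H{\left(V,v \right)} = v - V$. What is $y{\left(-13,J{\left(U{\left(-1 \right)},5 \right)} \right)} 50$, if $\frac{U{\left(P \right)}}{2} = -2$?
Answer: $1300$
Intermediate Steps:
$U{\left(P \right)} = -4$ ($U{\left(P \right)} = 2 \left(-2\right) = -4$)
$y{\left(D,O \right)} = D O$ ($y{\left(D,O \right)} = \left(D - D\right) D + D O = 0 D + D O = 0 + D O = D O$)
$y{\left(-13,J{\left(U{\left(-1 \right)},5 \right)} \right)} 50 = - 13 \left(-6 - -4\right) 50 = - 13 \left(-6 + 4\right) 50 = \left(-13\right) \left(-2\right) 50 = 26 \cdot 50 = 1300$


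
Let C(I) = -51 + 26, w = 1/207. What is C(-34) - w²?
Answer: -1071226/42849 ≈ -25.000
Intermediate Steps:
w = 1/207 ≈ 0.0048309
C(I) = -25
C(-34) - w² = -25 - (1/207)² = -25 - 1*1/42849 = -25 - 1/42849 = -1071226/42849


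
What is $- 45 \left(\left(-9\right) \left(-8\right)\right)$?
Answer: $-3240$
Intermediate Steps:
$- 45 \left(\left(-9\right) \left(-8\right)\right) = \left(-45\right) 72 = -3240$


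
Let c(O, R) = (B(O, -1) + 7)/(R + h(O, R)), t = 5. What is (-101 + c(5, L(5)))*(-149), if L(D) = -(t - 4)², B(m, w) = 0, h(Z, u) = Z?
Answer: 59153/4 ≈ 14788.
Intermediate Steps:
L(D) = -1 (L(D) = -(5 - 4)² = -1*1² = -1*1 = -1)
c(O, R) = 7/(O + R) (c(O, R) = (0 + 7)/(R + O) = 7/(O + R))
(-101 + c(5, L(5)))*(-149) = (-101 + 7/(5 - 1))*(-149) = (-101 + 7/4)*(-149) = -397/4*(-149) = 59153/4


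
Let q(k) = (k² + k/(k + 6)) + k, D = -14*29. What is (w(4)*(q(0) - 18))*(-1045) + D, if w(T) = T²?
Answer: 300554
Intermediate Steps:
D = -406
q(k) = k + k² + k/(6 + k) (q(k) = (k² + k/(6 + k)) + k = k + k² + k/(6 + k))
(w(4)*(q(0) - 18))*(-1045) + D = (4²*(0*(7 + 0² + 7*0)/(6 + 0) - 18))*(-1045) - 406 = (16*(0*(7 + 0 + 0)/6 - 18))*(-1045) - 406 = (16*(0*(⅙)*7 - 18))*(-1045) - 406 = (16*(0 - 18))*(-1045) - 406 = (16*(-18))*(-1045) - 406 = -288*(-1045) - 406 = 300960 - 406 = 300554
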